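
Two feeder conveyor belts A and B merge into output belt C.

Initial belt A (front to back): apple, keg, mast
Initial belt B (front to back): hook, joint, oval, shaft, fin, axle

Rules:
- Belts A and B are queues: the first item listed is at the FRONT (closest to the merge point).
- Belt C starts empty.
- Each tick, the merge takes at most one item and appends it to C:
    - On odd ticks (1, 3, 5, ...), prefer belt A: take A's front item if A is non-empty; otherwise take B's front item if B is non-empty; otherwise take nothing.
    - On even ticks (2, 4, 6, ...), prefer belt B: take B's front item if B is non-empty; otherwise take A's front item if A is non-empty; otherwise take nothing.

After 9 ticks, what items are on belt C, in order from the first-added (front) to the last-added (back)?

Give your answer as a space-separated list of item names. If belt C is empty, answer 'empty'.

Answer: apple hook keg joint mast oval shaft fin axle

Derivation:
Tick 1: prefer A, take apple from A; A=[keg,mast] B=[hook,joint,oval,shaft,fin,axle] C=[apple]
Tick 2: prefer B, take hook from B; A=[keg,mast] B=[joint,oval,shaft,fin,axle] C=[apple,hook]
Tick 3: prefer A, take keg from A; A=[mast] B=[joint,oval,shaft,fin,axle] C=[apple,hook,keg]
Tick 4: prefer B, take joint from B; A=[mast] B=[oval,shaft,fin,axle] C=[apple,hook,keg,joint]
Tick 5: prefer A, take mast from A; A=[-] B=[oval,shaft,fin,axle] C=[apple,hook,keg,joint,mast]
Tick 6: prefer B, take oval from B; A=[-] B=[shaft,fin,axle] C=[apple,hook,keg,joint,mast,oval]
Tick 7: prefer A, take shaft from B; A=[-] B=[fin,axle] C=[apple,hook,keg,joint,mast,oval,shaft]
Tick 8: prefer B, take fin from B; A=[-] B=[axle] C=[apple,hook,keg,joint,mast,oval,shaft,fin]
Tick 9: prefer A, take axle from B; A=[-] B=[-] C=[apple,hook,keg,joint,mast,oval,shaft,fin,axle]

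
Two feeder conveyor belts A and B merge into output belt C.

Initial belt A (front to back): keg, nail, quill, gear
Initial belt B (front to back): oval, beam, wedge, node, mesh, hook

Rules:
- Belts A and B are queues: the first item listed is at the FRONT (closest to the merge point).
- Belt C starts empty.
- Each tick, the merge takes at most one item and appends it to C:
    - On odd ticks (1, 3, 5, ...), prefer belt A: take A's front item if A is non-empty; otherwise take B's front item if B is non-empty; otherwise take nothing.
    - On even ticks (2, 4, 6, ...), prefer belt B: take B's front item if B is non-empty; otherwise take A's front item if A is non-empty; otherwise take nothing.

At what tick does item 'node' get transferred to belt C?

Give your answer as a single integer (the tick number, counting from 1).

Tick 1: prefer A, take keg from A; A=[nail,quill,gear] B=[oval,beam,wedge,node,mesh,hook] C=[keg]
Tick 2: prefer B, take oval from B; A=[nail,quill,gear] B=[beam,wedge,node,mesh,hook] C=[keg,oval]
Tick 3: prefer A, take nail from A; A=[quill,gear] B=[beam,wedge,node,mesh,hook] C=[keg,oval,nail]
Tick 4: prefer B, take beam from B; A=[quill,gear] B=[wedge,node,mesh,hook] C=[keg,oval,nail,beam]
Tick 5: prefer A, take quill from A; A=[gear] B=[wedge,node,mesh,hook] C=[keg,oval,nail,beam,quill]
Tick 6: prefer B, take wedge from B; A=[gear] B=[node,mesh,hook] C=[keg,oval,nail,beam,quill,wedge]
Tick 7: prefer A, take gear from A; A=[-] B=[node,mesh,hook] C=[keg,oval,nail,beam,quill,wedge,gear]
Tick 8: prefer B, take node from B; A=[-] B=[mesh,hook] C=[keg,oval,nail,beam,quill,wedge,gear,node]

Answer: 8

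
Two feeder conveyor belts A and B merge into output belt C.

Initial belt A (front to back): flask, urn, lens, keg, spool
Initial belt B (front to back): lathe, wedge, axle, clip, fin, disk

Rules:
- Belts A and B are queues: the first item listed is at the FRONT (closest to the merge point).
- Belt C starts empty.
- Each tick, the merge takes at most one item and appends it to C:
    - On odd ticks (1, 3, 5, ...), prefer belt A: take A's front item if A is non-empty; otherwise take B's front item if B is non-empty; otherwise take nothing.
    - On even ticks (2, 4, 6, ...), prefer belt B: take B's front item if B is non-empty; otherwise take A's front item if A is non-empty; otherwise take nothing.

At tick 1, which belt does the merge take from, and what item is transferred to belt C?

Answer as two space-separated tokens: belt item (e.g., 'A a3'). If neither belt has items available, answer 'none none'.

Tick 1: prefer A, take flask from A; A=[urn,lens,keg,spool] B=[lathe,wedge,axle,clip,fin,disk] C=[flask]

Answer: A flask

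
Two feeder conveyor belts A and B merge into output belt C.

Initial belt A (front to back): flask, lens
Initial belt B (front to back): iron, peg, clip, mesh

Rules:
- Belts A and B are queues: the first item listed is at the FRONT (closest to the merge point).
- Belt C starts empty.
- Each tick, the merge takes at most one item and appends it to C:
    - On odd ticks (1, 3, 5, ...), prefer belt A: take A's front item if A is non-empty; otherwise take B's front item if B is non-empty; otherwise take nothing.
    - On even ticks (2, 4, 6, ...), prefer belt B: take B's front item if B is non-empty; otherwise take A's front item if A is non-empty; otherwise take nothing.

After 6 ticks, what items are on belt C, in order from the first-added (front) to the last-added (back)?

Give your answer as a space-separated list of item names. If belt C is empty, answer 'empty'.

Answer: flask iron lens peg clip mesh

Derivation:
Tick 1: prefer A, take flask from A; A=[lens] B=[iron,peg,clip,mesh] C=[flask]
Tick 2: prefer B, take iron from B; A=[lens] B=[peg,clip,mesh] C=[flask,iron]
Tick 3: prefer A, take lens from A; A=[-] B=[peg,clip,mesh] C=[flask,iron,lens]
Tick 4: prefer B, take peg from B; A=[-] B=[clip,mesh] C=[flask,iron,lens,peg]
Tick 5: prefer A, take clip from B; A=[-] B=[mesh] C=[flask,iron,lens,peg,clip]
Tick 6: prefer B, take mesh from B; A=[-] B=[-] C=[flask,iron,lens,peg,clip,mesh]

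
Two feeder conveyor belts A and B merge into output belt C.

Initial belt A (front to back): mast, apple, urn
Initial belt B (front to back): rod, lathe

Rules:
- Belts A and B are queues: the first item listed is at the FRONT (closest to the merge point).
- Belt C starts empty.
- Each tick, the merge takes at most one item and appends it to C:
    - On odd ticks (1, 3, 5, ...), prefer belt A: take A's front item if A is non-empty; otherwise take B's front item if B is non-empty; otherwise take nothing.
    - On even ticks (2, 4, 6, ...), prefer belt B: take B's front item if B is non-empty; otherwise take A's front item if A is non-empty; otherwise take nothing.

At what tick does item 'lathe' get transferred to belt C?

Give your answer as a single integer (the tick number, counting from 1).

Answer: 4

Derivation:
Tick 1: prefer A, take mast from A; A=[apple,urn] B=[rod,lathe] C=[mast]
Tick 2: prefer B, take rod from B; A=[apple,urn] B=[lathe] C=[mast,rod]
Tick 3: prefer A, take apple from A; A=[urn] B=[lathe] C=[mast,rod,apple]
Tick 4: prefer B, take lathe from B; A=[urn] B=[-] C=[mast,rod,apple,lathe]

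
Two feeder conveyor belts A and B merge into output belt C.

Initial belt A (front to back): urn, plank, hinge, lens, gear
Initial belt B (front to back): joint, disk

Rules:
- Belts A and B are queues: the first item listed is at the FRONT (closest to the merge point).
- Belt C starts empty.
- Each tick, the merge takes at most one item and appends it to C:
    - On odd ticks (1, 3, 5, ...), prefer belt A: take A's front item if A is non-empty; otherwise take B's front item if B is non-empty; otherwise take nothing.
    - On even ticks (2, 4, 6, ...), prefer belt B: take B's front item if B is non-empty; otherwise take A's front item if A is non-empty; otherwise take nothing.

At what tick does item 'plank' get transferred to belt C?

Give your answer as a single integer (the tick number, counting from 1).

Tick 1: prefer A, take urn from A; A=[plank,hinge,lens,gear] B=[joint,disk] C=[urn]
Tick 2: prefer B, take joint from B; A=[plank,hinge,lens,gear] B=[disk] C=[urn,joint]
Tick 3: prefer A, take plank from A; A=[hinge,lens,gear] B=[disk] C=[urn,joint,plank]

Answer: 3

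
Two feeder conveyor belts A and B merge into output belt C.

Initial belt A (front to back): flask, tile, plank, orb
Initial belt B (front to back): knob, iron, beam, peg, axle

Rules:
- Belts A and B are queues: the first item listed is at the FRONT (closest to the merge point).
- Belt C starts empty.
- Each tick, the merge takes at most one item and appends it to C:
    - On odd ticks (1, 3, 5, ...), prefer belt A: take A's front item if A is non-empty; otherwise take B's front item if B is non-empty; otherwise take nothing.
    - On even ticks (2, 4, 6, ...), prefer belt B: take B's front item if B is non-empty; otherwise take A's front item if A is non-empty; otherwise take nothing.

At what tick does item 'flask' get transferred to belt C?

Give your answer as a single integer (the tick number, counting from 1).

Answer: 1

Derivation:
Tick 1: prefer A, take flask from A; A=[tile,plank,orb] B=[knob,iron,beam,peg,axle] C=[flask]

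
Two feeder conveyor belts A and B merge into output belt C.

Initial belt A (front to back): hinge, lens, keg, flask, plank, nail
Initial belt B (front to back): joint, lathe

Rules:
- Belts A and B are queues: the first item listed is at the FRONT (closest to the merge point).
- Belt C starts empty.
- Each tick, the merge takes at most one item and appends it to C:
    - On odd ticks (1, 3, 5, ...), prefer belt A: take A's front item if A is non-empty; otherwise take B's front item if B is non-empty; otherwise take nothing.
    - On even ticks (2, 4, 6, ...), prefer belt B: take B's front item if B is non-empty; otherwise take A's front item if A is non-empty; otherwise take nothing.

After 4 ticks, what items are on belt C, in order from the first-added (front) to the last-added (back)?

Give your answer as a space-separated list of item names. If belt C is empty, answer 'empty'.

Answer: hinge joint lens lathe

Derivation:
Tick 1: prefer A, take hinge from A; A=[lens,keg,flask,plank,nail] B=[joint,lathe] C=[hinge]
Tick 2: prefer B, take joint from B; A=[lens,keg,flask,plank,nail] B=[lathe] C=[hinge,joint]
Tick 3: prefer A, take lens from A; A=[keg,flask,plank,nail] B=[lathe] C=[hinge,joint,lens]
Tick 4: prefer B, take lathe from B; A=[keg,flask,plank,nail] B=[-] C=[hinge,joint,lens,lathe]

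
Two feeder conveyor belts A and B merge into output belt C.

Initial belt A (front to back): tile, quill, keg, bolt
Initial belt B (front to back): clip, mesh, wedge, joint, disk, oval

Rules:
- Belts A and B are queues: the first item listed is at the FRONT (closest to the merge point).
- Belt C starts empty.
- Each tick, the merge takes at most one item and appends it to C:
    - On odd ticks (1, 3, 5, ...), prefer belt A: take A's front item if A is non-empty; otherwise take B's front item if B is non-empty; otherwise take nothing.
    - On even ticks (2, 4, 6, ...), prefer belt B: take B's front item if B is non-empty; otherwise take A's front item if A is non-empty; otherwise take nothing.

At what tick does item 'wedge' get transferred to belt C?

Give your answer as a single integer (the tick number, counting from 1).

Answer: 6

Derivation:
Tick 1: prefer A, take tile from A; A=[quill,keg,bolt] B=[clip,mesh,wedge,joint,disk,oval] C=[tile]
Tick 2: prefer B, take clip from B; A=[quill,keg,bolt] B=[mesh,wedge,joint,disk,oval] C=[tile,clip]
Tick 3: prefer A, take quill from A; A=[keg,bolt] B=[mesh,wedge,joint,disk,oval] C=[tile,clip,quill]
Tick 4: prefer B, take mesh from B; A=[keg,bolt] B=[wedge,joint,disk,oval] C=[tile,clip,quill,mesh]
Tick 5: prefer A, take keg from A; A=[bolt] B=[wedge,joint,disk,oval] C=[tile,clip,quill,mesh,keg]
Tick 6: prefer B, take wedge from B; A=[bolt] B=[joint,disk,oval] C=[tile,clip,quill,mesh,keg,wedge]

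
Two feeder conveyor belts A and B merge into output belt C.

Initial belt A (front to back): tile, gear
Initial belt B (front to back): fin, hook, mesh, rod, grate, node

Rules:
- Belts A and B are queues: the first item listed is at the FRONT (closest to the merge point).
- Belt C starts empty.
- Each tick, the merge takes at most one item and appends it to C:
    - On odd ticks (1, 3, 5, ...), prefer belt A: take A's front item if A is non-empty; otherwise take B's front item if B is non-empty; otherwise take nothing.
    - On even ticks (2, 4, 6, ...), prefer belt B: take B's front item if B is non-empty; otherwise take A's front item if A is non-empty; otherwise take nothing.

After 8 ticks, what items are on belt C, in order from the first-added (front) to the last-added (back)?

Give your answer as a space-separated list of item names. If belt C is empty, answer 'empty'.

Tick 1: prefer A, take tile from A; A=[gear] B=[fin,hook,mesh,rod,grate,node] C=[tile]
Tick 2: prefer B, take fin from B; A=[gear] B=[hook,mesh,rod,grate,node] C=[tile,fin]
Tick 3: prefer A, take gear from A; A=[-] B=[hook,mesh,rod,grate,node] C=[tile,fin,gear]
Tick 4: prefer B, take hook from B; A=[-] B=[mesh,rod,grate,node] C=[tile,fin,gear,hook]
Tick 5: prefer A, take mesh from B; A=[-] B=[rod,grate,node] C=[tile,fin,gear,hook,mesh]
Tick 6: prefer B, take rod from B; A=[-] B=[grate,node] C=[tile,fin,gear,hook,mesh,rod]
Tick 7: prefer A, take grate from B; A=[-] B=[node] C=[tile,fin,gear,hook,mesh,rod,grate]
Tick 8: prefer B, take node from B; A=[-] B=[-] C=[tile,fin,gear,hook,mesh,rod,grate,node]

Answer: tile fin gear hook mesh rod grate node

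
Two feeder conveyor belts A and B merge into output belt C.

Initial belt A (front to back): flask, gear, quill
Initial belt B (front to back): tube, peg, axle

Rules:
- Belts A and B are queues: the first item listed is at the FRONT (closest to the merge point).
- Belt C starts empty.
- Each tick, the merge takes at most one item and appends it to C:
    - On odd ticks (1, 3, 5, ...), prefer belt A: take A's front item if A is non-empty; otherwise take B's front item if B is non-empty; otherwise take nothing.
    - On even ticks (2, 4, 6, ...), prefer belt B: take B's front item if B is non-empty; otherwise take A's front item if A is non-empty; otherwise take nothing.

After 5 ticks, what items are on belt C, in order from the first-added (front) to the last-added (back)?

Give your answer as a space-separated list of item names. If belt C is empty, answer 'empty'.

Tick 1: prefer A, take flask from A; A=[gear,quill] B=[tube,peg,axle] C=[flask]
Tick 2: prefer B, take tube from B; A=[gear,quill] B=[peg,axle] C=[flask,tube]
Tick 3: prefer A, take gear from A; A=[quill] B=[peg,axle] C=[flask,tube,gear]
Tick 4: prefer B, take peg from B; A=[quill] B=[axle] C=[flask,tube,gear,peg]
Tick 5: prefer A, take quill from A; A=[-] B=[axle] C=[flask,tube,gear,peg,quill]

Answer: flask tube gear peg quill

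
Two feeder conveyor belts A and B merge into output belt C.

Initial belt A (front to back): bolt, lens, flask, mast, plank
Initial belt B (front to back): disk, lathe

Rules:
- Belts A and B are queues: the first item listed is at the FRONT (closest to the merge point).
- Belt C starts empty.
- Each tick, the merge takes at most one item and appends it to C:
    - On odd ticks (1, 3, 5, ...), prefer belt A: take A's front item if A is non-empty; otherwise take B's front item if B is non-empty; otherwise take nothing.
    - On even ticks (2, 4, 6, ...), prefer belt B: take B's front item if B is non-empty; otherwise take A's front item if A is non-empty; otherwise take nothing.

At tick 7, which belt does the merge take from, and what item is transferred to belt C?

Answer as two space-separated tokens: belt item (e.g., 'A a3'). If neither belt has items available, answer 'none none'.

Tick 1: prefer A, take bolt from A; A=[lens,flask,mast,plank] B=[disk,lathe] C=[bolt]
Tick 2: prefer B, take disk from B; A=[lens,flask,mast,plank] B=[lathe] C=[bolt,disk]
Tick 3: prefer A, take lens from A; A=[flask,mast,plank] B=[lathe] C=[bolt,disk,lens]
Tick 4: prefer B, take lathe from B; A=[flask,mast,plank] B=[-] C=[bolt,disk,lens,lathe]
Tick 5: prefer A, take flask from A; A=[mast,plank] B=[-] C=[bolt,disk,lens,lathe,flask]
Tick 6: prefer B, take mast from A; A=[plank] B=[-] C=[bolt,disk,lens,lathe,flask,mast]
Tick 7: prefer A, take plank from A; A=[-] B=[-] C=[bolt,disk,lens,lathe,flask,mast,plank]

Answer: A plank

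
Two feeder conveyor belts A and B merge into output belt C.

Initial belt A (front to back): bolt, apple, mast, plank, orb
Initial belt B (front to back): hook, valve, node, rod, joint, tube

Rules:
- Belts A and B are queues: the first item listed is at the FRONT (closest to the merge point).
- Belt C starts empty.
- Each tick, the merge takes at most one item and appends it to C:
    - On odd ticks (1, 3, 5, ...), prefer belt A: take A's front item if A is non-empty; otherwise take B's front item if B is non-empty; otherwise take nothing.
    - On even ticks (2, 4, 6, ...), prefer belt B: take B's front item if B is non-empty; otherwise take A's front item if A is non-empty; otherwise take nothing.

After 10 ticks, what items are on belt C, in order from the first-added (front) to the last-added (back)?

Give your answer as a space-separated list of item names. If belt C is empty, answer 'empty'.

Tick 1: prefer A, take bolt from A; A=[apple,mast,plank,orb] B=[hook,valve,node,rod,joint,tube] C=[bolt]
Tick 2: prefer B, take hook from B; A=[apple,mast,plank,orb] B=[valve,node,rod,joint,tube] C=[bolt,hook]
Tick 3: prefer A, take apple from A; A=[mast,plank,orb] B=[valve,node,rod,joint,tube] C=[bolt,hook,apple]
Tick 4: prefer B, take valve from B; A=[mast,plank,orb] B=[node,rod,joint,tube] C=[bolt,hook,apple,valve]
Tick 5: prefer A, take mast from A; A=[plank,orb] B=[node,rod,joint,tube] C=[bolt,hook,apple,valve,mast]
Tick 6: prefer B, take node from B; A=[plank,orb] B=[rod,joint,tube] C=[bolt,hook,apple,valve,mast,node]
Tick 7: prefer A, take plank from A; A=[orb] B=[rod,joint,tube] C=[bolt,hook,apple,valve,mast,node,plank]
Tick 8: prefer B, take rod from B; A=[orb] B=[joint,tube] C=[bolt,hook,apple,valve,mast,node,plank,rod]
Tick 9: prefer A, take orb from A; A=[-] B=[joint,tube] C=[bolt,hook,apple,valve,mast,node,plank,rod,orb]
Tick 10: prefer B, take joint from B; A=[-] B=[tube] C=[bolt,hook,apple,valve,mast,node,plank,rod,orb,joint]

Answer: bolt hook apple valve mast node plank rod orb joint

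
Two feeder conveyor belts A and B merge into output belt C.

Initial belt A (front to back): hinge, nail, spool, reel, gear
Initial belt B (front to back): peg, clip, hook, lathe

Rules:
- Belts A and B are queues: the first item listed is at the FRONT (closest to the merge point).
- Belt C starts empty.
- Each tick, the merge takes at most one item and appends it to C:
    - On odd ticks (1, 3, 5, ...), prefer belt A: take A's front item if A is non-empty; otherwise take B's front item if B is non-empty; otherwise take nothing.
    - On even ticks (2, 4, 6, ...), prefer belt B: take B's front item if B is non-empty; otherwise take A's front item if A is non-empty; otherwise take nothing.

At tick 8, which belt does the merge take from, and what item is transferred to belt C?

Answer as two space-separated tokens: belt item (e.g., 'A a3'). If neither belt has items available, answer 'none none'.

Tick 1: prefer A, take hinge from A; A=[nail,spool,reel,gear] B=[peg,clip,hook,lathe] C=[hinge]
Tick 2: prefer B, take peg from B; A=[nail,spool,reel,gear] B=[clip,hook,lathe] C=[hinge,peg]
Tick 3: prefer A, take nail from A; A=[spool,reel,gear] B=[clip,hook,lathe] C=[hinge,peg,nail]
Tick 4: prefer B, take clip from B; A=[spool,reel,gear] B=[hook,lathe] C=[hinge,peg,nail,clip]
Tick 5: prefer A, take spool from A; A=[reel,gear] B=[hook,lathe] C=[hinge,peg,nail,clip,spool]
Tick 6: prefer B, take hook from B; A=[reel,gear] B=[lathe] C=[hinge,peg,nail,clip,spool,hook]
Tick 7: prefer A, take reel from A; A=[gear] B=[lathe] C=[hinge,peg,nail,clip,spool,hook,reel]
Tick 8: prefer B, take lathe from B; A=[gear] B=[-] C=[hinge,peg,nail,clip,spool,hook,reel,lathe]

Answer: B lathe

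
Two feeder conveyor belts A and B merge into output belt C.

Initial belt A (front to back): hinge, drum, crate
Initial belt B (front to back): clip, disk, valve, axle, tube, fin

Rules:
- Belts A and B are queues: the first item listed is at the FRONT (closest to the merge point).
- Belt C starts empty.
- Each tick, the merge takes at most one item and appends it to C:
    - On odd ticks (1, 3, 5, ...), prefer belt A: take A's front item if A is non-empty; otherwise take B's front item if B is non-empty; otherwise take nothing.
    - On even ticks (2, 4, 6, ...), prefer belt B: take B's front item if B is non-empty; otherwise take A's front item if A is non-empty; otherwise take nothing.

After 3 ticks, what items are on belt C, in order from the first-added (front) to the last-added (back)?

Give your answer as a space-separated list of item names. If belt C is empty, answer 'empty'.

Answer: hinge clip drum

Derivation:
Tick 1: prefer A, take hinge from A; A=[drum,crate] B=[clip,disk,valve,axle,tube,fin] C=[hinge]
Tick 2: prefer B, take clip from B; A=[drum,crate] B=[disk,valve,axle,tube,fin] C=[hinge,clip]
Tick 3: prefer A, take drum from A; A=[crate] B=[disk,valve,axle,tube,fin] C=[hinge,clip,drum]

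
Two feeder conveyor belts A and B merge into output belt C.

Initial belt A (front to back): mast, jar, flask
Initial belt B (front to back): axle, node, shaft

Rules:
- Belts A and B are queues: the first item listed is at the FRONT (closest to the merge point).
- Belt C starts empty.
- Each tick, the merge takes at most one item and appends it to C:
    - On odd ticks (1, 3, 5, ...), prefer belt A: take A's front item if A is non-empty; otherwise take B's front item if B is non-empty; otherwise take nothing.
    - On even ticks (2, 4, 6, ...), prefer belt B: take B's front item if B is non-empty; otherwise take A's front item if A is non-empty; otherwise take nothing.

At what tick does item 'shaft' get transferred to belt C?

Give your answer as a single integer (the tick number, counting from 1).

Tick 1: prefer A, take mast from A; A=[jar,flask] B=[axle,node,shaft] C=[mast]
Tick 2: prefer B, take axle from B; A=[jar,flask] B=[node,shaft] C=[mast,axle]
Tick 3: prefer A, take jar from A; A=[flask] B=[node,shaft] C=[mast,axle,jar]
Tick 4: prefer B, take node from B; A=[flask] B=[shaft] C=[mast,axle,jar,node]
Tick 5: prefer A, take flask from A; A=[-] B=[shaft] C=[mast,axle,jar,node,flask]
Tick 6: prefer B, take shaft from B; A=[-] B=[-] C=[mast,axle,jar,node,flask,shaft]

Answer: 6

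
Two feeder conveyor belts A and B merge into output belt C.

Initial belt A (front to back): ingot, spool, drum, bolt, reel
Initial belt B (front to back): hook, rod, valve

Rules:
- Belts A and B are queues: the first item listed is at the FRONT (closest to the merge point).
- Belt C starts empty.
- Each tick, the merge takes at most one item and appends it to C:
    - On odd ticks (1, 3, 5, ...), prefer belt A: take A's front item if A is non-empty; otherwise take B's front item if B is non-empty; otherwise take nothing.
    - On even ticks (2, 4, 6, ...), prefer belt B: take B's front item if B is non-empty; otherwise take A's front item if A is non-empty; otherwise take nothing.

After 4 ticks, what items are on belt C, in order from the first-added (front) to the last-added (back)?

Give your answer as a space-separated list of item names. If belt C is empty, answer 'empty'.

Tick 1: prefer A, take ingot from A; A=[spool,drum,bolt,reel] B=[hook,rod,valve] C=[ingot]
Tick 2: prefer B, take hook from B; A=[spool,drum,bolt,reel] B=[rod,valve] C=[ingot,hook]
Tick 3: prefer A, take spool from A; A=[drum,bolt,reel] B=[rod,valve] C=[ingot,hook,spool]
Tick 4: prefer B, take rod from B; A=[drum,bolt,reel] B=[valve] C=[ingot,hook,spool,rod]

Answer: ingot hook spool rod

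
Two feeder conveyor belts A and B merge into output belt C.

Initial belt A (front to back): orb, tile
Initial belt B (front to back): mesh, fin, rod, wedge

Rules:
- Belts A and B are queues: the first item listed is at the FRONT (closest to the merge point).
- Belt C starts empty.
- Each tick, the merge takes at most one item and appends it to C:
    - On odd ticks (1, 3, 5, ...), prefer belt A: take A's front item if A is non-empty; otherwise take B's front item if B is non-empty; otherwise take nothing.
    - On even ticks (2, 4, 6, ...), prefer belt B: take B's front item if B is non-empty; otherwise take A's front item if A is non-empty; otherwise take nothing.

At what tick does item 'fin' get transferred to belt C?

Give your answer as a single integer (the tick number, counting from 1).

Answer: 4

Derivation:
Tick 1: prefer A, take orb from A; A=[tile] B=[mesh,fin,rod,wedge] C=[orb]
Tick 2: prefer B, take mesh from B; A=[tile] B=[fin,rod,wedge] C=[orb,mesh]
Tick 3: prefer A, take tile from A; A=[-] B=[fin,rod,wedge] C=[orb,mesh,tile]
Tick 4: prefer B, take fin from B; A=[-] B=[rod,wedge] C=[orb,mesh,tile,fin]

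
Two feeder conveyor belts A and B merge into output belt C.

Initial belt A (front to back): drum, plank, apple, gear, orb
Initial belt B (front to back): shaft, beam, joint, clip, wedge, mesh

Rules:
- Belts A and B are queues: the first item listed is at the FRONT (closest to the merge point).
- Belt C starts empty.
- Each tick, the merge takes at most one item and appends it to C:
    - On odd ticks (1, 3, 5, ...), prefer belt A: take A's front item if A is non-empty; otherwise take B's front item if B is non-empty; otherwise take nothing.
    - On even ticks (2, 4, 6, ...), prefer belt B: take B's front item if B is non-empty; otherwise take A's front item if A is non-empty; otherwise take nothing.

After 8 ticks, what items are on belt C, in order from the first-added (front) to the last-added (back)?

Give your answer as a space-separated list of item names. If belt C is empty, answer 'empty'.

Tick 1: prefer A, take drum from A; A=[plank,apple,gear,orb] B=[shaft,beam,joint,clip,wedge,mesh] C=[drum]
Tick 2: prefer B, take shaft from B; A=[plank,apple,gear,orb] B=[beam,joint,clip,wedge,mesh] C=[drum,shaft]
Tick 3: prefer A, take plank from A; A=[apple,gear,orb] B=[beam,joint,clip,wedge,mesh] C=[drum,shaft,plank]
Tick 4: prefer B, take beam from B; A=[apple,gear,orb] B=[joint,clip,wedge,mesh] C=[drum,shaft,plank,beam]
Tick 5: prefer A, take apple from A; A=[gear,orb] B=[joint,clip,wedge,mesh] C=[drum,shaft,plank,beam,apple]
Tick 6: prefer B, take joint from B; A=[gear,orb] B=[clip,wedge,mesh] C=[drum,shaft,plank,beam,apple,joint]
Tick 7: prefer A, take gear from A; A=[orb] B=[clip,wedge,mesh] C=[drum,shaft,plank,beam,apple,joint,gear]
Tick 8: prefer B, take clip from B; A=[orb] B=[wedge,mesh] C=[drum,shaft,plank,beam,apple,joint,gear,clip]

Answer: drum shaft plank beam apple joint gear clip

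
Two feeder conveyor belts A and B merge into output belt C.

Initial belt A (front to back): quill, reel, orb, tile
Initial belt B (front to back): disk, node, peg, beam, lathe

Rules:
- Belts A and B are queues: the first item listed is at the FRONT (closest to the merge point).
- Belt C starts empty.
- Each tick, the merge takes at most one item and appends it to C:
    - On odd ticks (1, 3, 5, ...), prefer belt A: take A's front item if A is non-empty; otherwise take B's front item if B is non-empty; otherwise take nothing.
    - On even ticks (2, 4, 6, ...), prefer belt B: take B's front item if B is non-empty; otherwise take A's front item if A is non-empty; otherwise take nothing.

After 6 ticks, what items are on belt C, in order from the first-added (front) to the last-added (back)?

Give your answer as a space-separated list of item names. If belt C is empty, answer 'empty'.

Answer: quill disk reel node orb peg

Derivation:
Tick 1: prefer A, take quill from A; A=[reel,orb,tile] B=[disk,node,peg,beam,lathe] C=[quill]
Tick 2: prefer B, take disk from B; A=[reel,orb,tile] B=[node,peg,beam,lathe] C=[quill,disk]
Tick 3: prefer A, take reel from A; A=[orb,tile] B=[node,peg,beam,lathe] C=[quill,disk,reel]
Tick 4: prefer B, take node from B; A=[orb,tile] B=[peg,beam,lathe] C=[quill,disk,reel,node]
Tick 5: prefer A, take orb from A; A=[tile] B=[peg,beam,lathe] C=[quill,disk,reel,node,orb]
Tick 6: prefer B, take peg from B; A=[tile] B=[beam,lathe] C=[quill,disk,reel,node,orb,peg]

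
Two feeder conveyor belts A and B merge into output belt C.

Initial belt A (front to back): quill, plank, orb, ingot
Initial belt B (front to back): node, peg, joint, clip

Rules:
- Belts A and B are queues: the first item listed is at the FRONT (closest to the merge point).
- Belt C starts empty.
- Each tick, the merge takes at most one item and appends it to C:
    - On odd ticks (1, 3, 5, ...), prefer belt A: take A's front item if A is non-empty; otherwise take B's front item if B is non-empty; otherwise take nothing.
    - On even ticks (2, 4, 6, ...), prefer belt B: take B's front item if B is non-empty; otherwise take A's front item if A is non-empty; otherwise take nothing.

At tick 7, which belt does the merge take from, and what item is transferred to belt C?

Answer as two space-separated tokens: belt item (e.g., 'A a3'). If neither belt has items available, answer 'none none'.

Tick 1: prefer A, take quill from A; A=[plank,orb,ingot] B=[node,peg,joint,clip] C=[quill]
Tick 2: prefer B, take node from B; A=[plank,orb,ingot] B=[peg,joint,clip] C=[quill,node]
Tick 3: prefer A, take plank from A; A=[orb,ingot] B=[peg,joint,clip] C=[quill,node,plank]
Tick 4: prefer B, take peg from B; A=[orb,ingot] B=[joint,clip] C=[quill,node,plank,peg]
Tick 5: prefer A, take orb from A; A=[ingot] B=[joint,clip] C=[quill,node,plank,peg,orb]
Tick 6: prefer B, take joint from B; A=[ingot] B=[clip] C=[quill,node,plank,peg,orb,joint]
Tick 7: prefer A, take ingot from A; A=[-] B=[clip] C=[quill,node,plank,peg,orb,joint,ingot]

Answer: A ingot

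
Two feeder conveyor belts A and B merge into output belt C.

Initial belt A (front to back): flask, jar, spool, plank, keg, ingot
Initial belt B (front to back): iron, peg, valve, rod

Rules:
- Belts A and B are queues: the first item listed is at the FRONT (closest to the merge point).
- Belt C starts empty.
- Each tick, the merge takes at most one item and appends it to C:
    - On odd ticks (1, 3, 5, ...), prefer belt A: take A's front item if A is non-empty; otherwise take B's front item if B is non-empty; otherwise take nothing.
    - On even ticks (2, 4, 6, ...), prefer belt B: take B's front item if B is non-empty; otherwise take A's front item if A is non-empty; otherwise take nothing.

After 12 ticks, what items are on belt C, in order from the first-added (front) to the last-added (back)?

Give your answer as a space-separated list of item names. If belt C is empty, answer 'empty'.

Answer: flask iron jar peg spool valve plank rod keg ingot

Derivation:
Tick 1: prefer A, take flask from A; A=[jar,spool,plank,keg,ingot] B=[iron,peg,valve,rod] C=[flask]
Tick 2: prefer B, take iron from B; A=[jar,spool,plank,keg,ingot] B=[peg,valve,rod] C=[flask,iron]
Tick 3: prefer A, take jar from A; A=[spool,plank,keg,ingot] B=[peg,valve,rod] C=[flask,iron,jar]
Tick 4: prefer B, take peg from B; A=[spool,plank,keg,ingot] B=[valve,rod] C=[flask,iron,jar,peg]
Tick 5: prefer A, take spool from A; A=[plank,keg,ingot] B=[valve,rod] C=[flask,iron,jar,peg,spool]
Tick 6: prefer B, take valve from B; A=[plank,keg,ingot] B=[rod] C=[flask,iron,jar,peg,spool,valve]
Tick 7: prefer A, take plank from A; A=[keg,ingot] B=[rod] C=[flask,iron,jar,peg,spool,valve,plank]
Tick 8: prefer B, take rod from B; A=[keg,ingot] B=[-] C=[flask,iron,jar,peg,spool,valve,plank,rod]
Tick 9: prefer A, take keg from A; A=[ingot] B=[-] C=[flask,iron,jar,peg,spool,valve,plank,rod,keg]
Tick 10: prefer B, take ingot from A; A=[-] B=[-] C=[flask,iron,jar,peg,spool,valve,plank,rod,keg,ingot]
Tick 11: prefer A, both empty, nothing taken; A=[-] B=[-] C=[flask,iron,jar,peg,spool,valve,plank,rod,keg,ingot]
Tick 12: prefer B, both empty, nothing taken; A=[-] B=[-] C=[flask,iron,jar,peg,spool,valve,plank,rod,keg,ingot]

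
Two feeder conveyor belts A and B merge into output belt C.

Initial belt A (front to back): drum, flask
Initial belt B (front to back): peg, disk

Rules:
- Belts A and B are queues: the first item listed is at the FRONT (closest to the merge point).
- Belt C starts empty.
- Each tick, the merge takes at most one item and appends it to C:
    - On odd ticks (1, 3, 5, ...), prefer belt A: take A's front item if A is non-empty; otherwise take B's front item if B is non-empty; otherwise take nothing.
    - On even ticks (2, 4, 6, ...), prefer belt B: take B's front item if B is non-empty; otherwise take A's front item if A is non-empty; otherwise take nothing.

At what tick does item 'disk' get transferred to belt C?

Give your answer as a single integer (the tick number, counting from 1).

Answer: 4

Derivation:
Tick 1: prefer A, take drum from A; A=[flask] B=[peg,disk] C=[drum]
Tick 2: prefer B, take peg from B; A=[flask] B=[disk] C=[drum,peg]
Tick 3: prefer A, take flask from A; A=[-] B=[disk] C=[drum,peg,flask]
Tick 4: prefer B, take disk from B; A=[-] B=[-] C=[drum,peg,flask,disk]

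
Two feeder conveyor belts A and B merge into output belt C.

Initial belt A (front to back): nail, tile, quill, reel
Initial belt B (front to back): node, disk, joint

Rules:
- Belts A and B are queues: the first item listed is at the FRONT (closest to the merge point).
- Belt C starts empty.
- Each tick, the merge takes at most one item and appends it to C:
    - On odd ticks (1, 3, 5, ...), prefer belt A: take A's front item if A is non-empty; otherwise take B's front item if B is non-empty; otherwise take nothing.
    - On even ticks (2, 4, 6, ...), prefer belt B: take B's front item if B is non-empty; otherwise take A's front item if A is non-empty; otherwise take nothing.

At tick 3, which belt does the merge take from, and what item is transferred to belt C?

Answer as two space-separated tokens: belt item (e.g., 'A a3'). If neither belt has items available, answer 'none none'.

Answer: A tile

Derivation:
Tick 1: prefer A, take nail from A; A=[tile,quill,reel] B=[node,disk,joint] C=[nail]
Tick 2: prefer B, take node from B; A=[tile,quill,reel] B=[disk,joint] C=[nail,node]
Tick 3: prefer A, take tile from A; A=[quill,reel] B=[disk,joint] C=[nail,node,tile]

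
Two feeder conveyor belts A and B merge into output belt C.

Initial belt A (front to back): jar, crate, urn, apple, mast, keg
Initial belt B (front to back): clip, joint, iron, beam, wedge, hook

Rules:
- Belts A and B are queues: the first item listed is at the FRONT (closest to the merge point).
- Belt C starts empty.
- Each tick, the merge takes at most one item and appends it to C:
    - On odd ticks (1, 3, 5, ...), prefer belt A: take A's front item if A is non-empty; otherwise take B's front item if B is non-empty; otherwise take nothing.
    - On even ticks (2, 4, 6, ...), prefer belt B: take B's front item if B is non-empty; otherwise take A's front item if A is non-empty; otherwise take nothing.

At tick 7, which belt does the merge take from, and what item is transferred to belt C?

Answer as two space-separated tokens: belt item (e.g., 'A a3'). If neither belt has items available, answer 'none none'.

Answer: A apple

Derivation:
Tick 1: prefer A, take jar from A; A=[crate,urn,apple,mast,keg] B=[clip,joint,iron,beam,wedge,hook] C=[jar]
Tick 2: prefer B, take clip from B; A=[crate,urn,apple,mast,keg] B=[joint,iron,beam,wedge,hook] C=[jar,clip]
Tick 3: prefer A, take crate from A; A=[urn,apple,mast,keg] B=[joint,iron,beam,wedge,hook] C=[jar,clip,crate]
Tick 4: prefer B, take joint from B; A=[urn,apple,mast,keg] B=[iron,beam,wedge,hook] C=[jar,clip,crate,joint]
Tick 5: prefer A, take urn from A; A=[apple,mast,keg] B=[iron,beam,wedge,hook] C=[jar,clip,crate,joint,urn]
Tick 6: prefer B, take iron from B; A=[apple,mast,keg] B=[beam,wedge,hook] C=[jar,clip,crate,joint,urn,iron]
Tick 7: prefer A, take apple from A; A=[mast,keg] B=[beam,wedge,hook] C=[jar,clip,crate,joint,urn,iron,apple]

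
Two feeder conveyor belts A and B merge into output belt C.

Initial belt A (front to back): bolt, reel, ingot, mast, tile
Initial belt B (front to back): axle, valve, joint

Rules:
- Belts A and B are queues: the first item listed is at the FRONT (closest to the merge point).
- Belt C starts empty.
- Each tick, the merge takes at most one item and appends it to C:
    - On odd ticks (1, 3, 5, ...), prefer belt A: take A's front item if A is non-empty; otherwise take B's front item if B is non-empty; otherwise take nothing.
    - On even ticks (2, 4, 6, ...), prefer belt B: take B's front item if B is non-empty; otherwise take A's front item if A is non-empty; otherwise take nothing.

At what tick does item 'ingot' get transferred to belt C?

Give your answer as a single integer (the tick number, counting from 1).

Answer: 5

Derivation:
Tick 1: prefer A, take bolt from A; A=[reel,ingot,mast,tile] B=[axle,valve,joint] C=[bolt]
Tick 2: prefer B, take axle from B; A=[reel,ingot,mast,tile] B=[valve,joint] C=[bolt,axle]
Tick 3: prefer A, take reel from A; A=[ingot,mast,tile] B=[valve,joint] C=[bolt,axle,reel]
Tick 4: prefer B, take valve from B; A=[ingot,mast,tile] B=[joint] C=[bolt,axle,reel,valve]
Tick 5: prefer A, take ingot from A; A=[mast,tile] B=[joint] C=[bolt,axle,reel,valve,ingot]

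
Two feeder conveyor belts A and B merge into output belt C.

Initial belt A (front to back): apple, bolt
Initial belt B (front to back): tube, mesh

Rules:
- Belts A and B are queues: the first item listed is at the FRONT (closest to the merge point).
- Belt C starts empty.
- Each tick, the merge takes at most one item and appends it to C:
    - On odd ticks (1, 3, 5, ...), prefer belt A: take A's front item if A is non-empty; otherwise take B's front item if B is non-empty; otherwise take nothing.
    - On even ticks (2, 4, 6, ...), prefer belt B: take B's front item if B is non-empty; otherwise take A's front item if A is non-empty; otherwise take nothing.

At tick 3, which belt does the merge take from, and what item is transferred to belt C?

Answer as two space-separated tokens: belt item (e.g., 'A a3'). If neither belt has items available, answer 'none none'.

Tick 1: prefer A, take apple from A; A=[bolt] B=[tube,mesh] C=[apple]
Tick 2: prefer B, take tube from B; A=[bolt] B=[mesh] C=[apple,tube]
Tick 3: prefer A, take bolt from A; A=[-] B=[mesh] C=[apple,tube,bolt]

Answer: A bolt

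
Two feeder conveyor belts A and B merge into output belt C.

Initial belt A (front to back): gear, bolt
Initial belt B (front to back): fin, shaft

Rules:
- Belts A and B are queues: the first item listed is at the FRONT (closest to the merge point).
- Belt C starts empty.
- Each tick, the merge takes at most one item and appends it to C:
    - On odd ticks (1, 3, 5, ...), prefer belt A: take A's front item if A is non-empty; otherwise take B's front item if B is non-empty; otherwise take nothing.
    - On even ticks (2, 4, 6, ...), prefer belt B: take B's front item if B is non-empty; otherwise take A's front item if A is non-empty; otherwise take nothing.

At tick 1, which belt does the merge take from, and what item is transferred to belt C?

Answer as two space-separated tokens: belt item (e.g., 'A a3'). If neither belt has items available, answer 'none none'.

Answer: A gear

Derivation:
Tick 1: prefer A, take gear from A; A=[bolt] B=[fin,shaft] C=[gear]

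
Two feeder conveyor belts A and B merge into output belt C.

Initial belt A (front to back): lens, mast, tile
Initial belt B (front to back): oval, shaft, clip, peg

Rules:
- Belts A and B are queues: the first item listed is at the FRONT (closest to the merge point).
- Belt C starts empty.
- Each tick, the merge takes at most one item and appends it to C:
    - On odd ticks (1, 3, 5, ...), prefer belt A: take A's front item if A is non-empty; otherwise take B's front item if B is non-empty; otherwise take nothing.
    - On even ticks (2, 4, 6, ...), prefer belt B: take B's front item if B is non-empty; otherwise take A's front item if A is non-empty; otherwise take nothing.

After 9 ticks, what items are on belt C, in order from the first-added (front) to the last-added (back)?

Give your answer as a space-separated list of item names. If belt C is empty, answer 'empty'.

Tick 1: prefer A, take lens from A; A=[mast,tile] B=[oval,shaft,clip,peg] C=[lens]
Tick 2: prefer B, take oval from B; A=[mast,tile] B=[shaft,clip,peg] C=[lens,oval]
Tick 3: prefer A, take mast from A; A=[tile] B=[shaft,clip,peg] C=[lens,oval,mast]
Tick 4: prefer B, take shaft from B; A=[tile] B=[clip,peg] C=[lens,oval,mast,shaft]
Tick 5: prefer A, take tile from A; A=[-] B=[clip,peg] C=[lens,oval,mast,shaft,tile]
Tick 6: prefer B, take clip from B; A=[-] B=[peg] C=[lens,oval,mast,shaft,tile,clip]
Tick 7: prefer A, take peg from B; A=[-] B=[-] C=[lens,oval,mast,shaft,tile,clip,peg]
Tick 8: prefer B, both empty, nothing taken; A=[-] B=[-] C=[lens,oval,mast,shaft,tile,clip,peg]
Tick 9: prefer A, both empty, nothing taken; A=[-] B=[-] C=[lens,oval,mast,shaft,tile,clip,peg]

Answer: lens oval mast shaft tile clip peg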